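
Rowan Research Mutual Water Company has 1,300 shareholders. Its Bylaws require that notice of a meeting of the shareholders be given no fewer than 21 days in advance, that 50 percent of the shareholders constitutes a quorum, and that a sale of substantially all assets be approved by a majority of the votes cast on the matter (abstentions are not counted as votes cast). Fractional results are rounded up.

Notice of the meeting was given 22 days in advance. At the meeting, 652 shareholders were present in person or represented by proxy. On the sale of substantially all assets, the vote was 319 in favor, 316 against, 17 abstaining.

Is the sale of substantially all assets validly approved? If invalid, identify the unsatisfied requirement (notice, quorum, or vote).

Valid — all requirements satisfied.

Notice: 22 days given; 21 required. Satisfied.
Quorum: 50% of 1,300 = 650; 652 present. Satisfied.
Vote: requires a majority of the votes cast (652 − 17 abstaining = 635); a majority of 635 is 318, so 318 needed; 319 in favor. Satisfied.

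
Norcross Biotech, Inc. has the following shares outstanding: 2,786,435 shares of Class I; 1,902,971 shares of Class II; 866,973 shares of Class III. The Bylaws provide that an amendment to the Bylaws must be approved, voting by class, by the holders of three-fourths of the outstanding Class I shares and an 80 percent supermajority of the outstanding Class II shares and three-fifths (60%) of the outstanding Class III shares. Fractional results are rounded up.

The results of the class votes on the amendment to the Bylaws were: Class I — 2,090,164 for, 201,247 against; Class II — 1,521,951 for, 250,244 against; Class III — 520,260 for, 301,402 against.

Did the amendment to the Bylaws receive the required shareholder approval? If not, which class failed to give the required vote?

Not approved — the Class II shares did not give the required vote.

Class I: 3/4 of 2786435 = 2089826.25, rounded up to 2089827; 2,089,827 required, 2,090,164 in favor — approved.
Class II: 4/5 of 1902971 = 1522376.80, rounded up to 1522377; 1,522,377 required, 1,521,951 in favor — not approved.
Class III: 3/5 of 866973 = 520183.80, rounded up to 520184; 520,184 required, 520,260 in favor — approved.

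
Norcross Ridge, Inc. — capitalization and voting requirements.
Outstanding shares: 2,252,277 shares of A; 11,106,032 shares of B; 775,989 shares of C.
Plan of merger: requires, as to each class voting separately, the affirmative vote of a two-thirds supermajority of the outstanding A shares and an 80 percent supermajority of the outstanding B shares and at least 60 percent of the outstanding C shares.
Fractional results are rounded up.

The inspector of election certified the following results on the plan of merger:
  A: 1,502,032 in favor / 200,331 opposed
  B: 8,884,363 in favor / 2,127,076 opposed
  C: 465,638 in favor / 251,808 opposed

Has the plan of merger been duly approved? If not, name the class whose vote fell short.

Not approved — the B shares did not give the required vote.

A: 2/3 of 2252277 = 1501518; 1,501,518 required, 1,502,032 in favor — approved.
B: 4/5 of 11106032 = 8884825.60, rounded up to 8884826; 8,884,826 required, 8,884,363 in favor — not approved.
C: 3/5 of 775989 = 465593.40, rounded up to 465594; 465,594 required, 465,638 in favor — approved.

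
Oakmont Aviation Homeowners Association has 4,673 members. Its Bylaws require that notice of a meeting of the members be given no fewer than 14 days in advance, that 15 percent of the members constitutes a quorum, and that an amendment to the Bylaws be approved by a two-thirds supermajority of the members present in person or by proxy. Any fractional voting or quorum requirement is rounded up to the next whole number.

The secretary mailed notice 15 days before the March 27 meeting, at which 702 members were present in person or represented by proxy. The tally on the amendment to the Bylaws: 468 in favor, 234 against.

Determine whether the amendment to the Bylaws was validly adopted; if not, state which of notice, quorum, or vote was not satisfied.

Valid — all requirements satisfied.

Notice: 15 days given; 14 required. Satisfied.
Quorum: 15% of 4,673 = 700.95, rounded up to 701; 702 present. Satisfied.
Vote: requires two-thirds of those present (702); 2/3 of 702 = 468, so 468 needed; 468 in favor. Satisfied.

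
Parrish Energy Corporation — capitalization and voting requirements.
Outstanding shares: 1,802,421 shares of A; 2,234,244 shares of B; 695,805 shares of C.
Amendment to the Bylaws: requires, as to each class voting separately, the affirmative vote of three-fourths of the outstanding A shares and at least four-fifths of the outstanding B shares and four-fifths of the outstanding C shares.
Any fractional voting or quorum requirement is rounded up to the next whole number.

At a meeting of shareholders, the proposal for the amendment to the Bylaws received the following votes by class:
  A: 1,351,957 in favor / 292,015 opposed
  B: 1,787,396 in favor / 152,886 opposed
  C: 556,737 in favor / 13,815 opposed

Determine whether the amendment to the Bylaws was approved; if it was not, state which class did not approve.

Approved — every class gave the required vote.

A: 3/4 of 1802421 = 1351815.75, rounded up to 1351816; 1,351,816 required, 1,351,957 in favor — approved.
B: 4/5 of 2234244 = 1787395.20, rounded up to 1787396; 1,787,396 required, 1,787,396 in favor — approved.
C: 4/5 of 695805 = 556644; 556,644 required, 556,737 in favor — approved.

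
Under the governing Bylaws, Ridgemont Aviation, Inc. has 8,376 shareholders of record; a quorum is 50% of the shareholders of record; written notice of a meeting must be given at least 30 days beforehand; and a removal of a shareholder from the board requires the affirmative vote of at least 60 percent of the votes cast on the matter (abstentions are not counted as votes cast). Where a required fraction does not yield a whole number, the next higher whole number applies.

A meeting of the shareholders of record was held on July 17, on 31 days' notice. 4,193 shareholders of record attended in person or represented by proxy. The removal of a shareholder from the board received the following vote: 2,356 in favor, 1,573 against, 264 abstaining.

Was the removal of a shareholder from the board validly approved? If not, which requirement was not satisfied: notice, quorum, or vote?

Invalid — vote requirement not satisfied.

Notice: 31 days given; 30 required. Satisfied.
Quorum: 50% of 8,376 = 4,188; 4,193 present. Satisfied.
Vote: requires three-fifths of the votes cast (4,193 − 264 abstaining = 3,929); 3/5 of 3929 = 2357.40, rounded up to 2358, so 2,358 needed; 2,356 in favor. Not satisfied.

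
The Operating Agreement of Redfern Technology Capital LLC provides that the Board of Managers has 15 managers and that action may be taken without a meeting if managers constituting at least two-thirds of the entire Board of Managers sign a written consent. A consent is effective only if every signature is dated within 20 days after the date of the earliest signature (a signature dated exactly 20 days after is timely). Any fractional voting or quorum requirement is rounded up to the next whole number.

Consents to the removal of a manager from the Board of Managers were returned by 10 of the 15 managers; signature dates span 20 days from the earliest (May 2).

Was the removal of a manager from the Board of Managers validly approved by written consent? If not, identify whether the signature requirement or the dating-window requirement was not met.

Signatures required: at least two-thirds of 15 — 2/3 of 15 = 10, so 10 needed; 10 signed. Sufficient.
Dating window: the latest signature is 20 days after the earliest; the limit is 20 days. Within the window.

Effective — both the signature and dating-window requirements are satisfied.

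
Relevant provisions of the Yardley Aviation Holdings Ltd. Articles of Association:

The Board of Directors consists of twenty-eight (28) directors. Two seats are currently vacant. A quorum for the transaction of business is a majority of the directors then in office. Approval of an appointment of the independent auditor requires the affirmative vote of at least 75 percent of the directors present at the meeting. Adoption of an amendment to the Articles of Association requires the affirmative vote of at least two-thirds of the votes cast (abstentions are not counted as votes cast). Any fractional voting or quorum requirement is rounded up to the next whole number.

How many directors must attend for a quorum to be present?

A majority of 26 is 14.

14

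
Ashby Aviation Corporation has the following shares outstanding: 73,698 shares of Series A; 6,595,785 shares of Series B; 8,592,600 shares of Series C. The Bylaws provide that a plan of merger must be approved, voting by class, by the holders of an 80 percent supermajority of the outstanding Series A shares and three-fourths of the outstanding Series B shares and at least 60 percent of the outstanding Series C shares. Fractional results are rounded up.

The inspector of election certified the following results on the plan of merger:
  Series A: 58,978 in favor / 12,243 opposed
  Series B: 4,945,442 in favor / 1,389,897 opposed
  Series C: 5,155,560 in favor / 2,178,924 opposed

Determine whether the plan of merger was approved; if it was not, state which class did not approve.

Not approved — the Series B shares did not give the required vote.

Series A: 4/5 of 73698 = 58958.40, rounded up to 58959; 58,959 required, 58,978 in favor — approved.
Series B: 3/4 of 6595785 = 4946838.75, rounded up to 4946839; 4,946,839 required, 4,945,442 in favor — not approved.
Series C: 3/5 of 8592600 = 5155560; 5,155,560 required, 5,155,560 in favor — approved.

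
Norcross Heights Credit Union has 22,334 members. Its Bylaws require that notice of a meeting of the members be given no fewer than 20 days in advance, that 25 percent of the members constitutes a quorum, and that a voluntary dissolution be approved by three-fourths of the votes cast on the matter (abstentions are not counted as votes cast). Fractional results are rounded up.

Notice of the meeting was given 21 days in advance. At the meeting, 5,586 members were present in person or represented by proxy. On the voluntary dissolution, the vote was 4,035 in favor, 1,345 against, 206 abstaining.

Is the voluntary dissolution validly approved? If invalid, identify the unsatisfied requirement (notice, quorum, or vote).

Valid — all requirements satisfied.

Notice: 21 days given; 20 required. Satisfied.
Quorum: 25% of 22,334 = 5,583.50, rounded up to 5,584; 5,586 present. Satisfied.
Vote: requires three-fourths of the votes cast (5,586 − 206 abstaining = 5,380); 3/4 of 5380 = 4035, so 4,035 needed; 4,035 in favor. Satisfied.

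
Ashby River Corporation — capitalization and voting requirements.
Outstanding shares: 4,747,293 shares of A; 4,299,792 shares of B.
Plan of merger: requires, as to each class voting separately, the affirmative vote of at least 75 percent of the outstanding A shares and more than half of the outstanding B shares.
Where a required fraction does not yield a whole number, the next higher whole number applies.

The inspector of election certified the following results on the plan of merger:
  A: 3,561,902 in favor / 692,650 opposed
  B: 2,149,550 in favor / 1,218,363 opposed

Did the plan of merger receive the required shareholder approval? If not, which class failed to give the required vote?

A: 3/4 of 4747293 = 3560469.75, rounded up to 3560470; 3,560,470 required, 3,561,902 in favor — approved.
B: a majority of 4299792 is 2149897; 2,149,897 required, 2,149,550 in favor — not approved.

Not approved — the B shares did not give the required vote.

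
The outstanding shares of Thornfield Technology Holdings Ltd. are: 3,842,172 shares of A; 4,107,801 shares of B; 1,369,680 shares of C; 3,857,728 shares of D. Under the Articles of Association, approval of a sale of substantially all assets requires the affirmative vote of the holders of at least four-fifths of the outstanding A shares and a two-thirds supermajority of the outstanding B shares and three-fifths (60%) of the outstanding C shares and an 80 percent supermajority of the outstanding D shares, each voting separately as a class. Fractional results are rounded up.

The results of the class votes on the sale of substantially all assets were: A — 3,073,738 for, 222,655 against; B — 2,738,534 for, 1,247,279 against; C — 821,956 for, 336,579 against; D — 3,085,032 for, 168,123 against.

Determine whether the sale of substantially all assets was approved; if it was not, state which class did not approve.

Not approved — the D shares did not give the required vote.

A: 4/5 of 3842172 = 3073737.60, rounded up to 3073738; 3,073,738 required, 3,073,738 in favor — approved.
B: 2/3 of 4107801 = 2738534; 2,738,534 required, 2,738,534 in favor — approved.
C: 3/5 of 1369680 = 821808; 821,808 required, 821,956 in favor — approved.
D: 4/5 of 3857728 = 3086182.40, rounded up to 3086183; 3,086,183 required, 3,085,032 in favor — not approved.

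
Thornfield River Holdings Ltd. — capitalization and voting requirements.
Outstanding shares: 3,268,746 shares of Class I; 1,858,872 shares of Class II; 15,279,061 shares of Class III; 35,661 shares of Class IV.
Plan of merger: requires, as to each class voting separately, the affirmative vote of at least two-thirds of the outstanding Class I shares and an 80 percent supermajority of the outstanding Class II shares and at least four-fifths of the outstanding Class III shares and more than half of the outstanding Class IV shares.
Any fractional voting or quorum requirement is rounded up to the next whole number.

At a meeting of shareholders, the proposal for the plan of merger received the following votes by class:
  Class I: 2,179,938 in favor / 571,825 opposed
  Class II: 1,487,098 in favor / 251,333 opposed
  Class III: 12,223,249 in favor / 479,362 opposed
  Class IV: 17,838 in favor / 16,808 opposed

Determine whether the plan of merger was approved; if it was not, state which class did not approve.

Approved — every class gave the required vote.

Class I: 2/3 of 3268746 = 2179164; 2,179,164 required, 2,179,938 in favor — approved.
Class II: 4/5 of 1858872 = 1487097.60, rounded up to 1487098; 1,487,098 required, 1,487,098 in favor — approved.
Class III: 4/5 of 15279061 = 12223248.80, rounded up to 12223249; 12,223,249 required, 12,223,249 in favor — approved.
Class IV: a majority of 35661 is 17831; 17,831 required, 17,838 in favor — approved.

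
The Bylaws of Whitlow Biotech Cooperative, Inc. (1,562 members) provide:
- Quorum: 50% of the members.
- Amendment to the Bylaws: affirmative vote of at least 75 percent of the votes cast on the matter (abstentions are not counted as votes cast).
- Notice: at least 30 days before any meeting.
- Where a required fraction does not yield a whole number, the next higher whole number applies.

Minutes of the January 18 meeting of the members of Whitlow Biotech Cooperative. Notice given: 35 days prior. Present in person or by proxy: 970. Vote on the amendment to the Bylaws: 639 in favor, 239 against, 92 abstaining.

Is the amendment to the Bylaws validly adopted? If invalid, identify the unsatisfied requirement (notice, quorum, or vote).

Invalid — vote requirement not satisfied.

Notice: 35 days given; 30 required. Satisfied.
Quorum: 50% of 1,562 = 781; 970 present. Satisfied.
Vote: requires three-fourths of the votes cast (970 − 92 abstaining = 878); 3/4 of 878 = 658.50, rounded up to 659, so 659 needed; 639 in favor. Not satisfied.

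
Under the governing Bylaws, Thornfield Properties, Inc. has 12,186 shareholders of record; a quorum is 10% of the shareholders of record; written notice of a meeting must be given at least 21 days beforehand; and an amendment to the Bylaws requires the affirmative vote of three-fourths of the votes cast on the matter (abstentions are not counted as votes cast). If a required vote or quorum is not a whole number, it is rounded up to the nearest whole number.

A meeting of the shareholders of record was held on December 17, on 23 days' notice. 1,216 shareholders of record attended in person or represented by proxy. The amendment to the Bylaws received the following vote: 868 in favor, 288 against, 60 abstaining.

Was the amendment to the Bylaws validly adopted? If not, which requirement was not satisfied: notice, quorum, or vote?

Notice: 23 days given; 21 required. Satisfied.
Quorum: 10% of 12,186 = 1,218.60, rounded up to 1,219; 1,216 present. Not satisfied.
Vote: requires three-fourths of the votes cast (1,216 − 60 abstaining = 1,156); 3/4 of 1156 = 867, so 867 needed; 868 in favor. Satisfied.

Invalid — quorum requirement not satisfied.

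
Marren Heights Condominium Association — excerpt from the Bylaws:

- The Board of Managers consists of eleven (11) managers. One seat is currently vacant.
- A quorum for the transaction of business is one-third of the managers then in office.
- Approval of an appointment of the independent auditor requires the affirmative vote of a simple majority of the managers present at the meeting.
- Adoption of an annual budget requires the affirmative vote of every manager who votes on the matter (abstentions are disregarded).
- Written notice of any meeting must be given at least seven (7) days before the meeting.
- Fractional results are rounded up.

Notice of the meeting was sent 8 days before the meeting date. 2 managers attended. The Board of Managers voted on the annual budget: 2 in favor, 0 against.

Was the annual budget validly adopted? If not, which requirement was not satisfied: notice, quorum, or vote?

Invalid — quorum requirement not satisfied.

Notice: 8 days given; 7 required (8 ≥ 7). Satisfied.
Quorum: 2 present; quorum is 4. Not satisfied.
Vote: the annual budget requires the unanimous vote of the votes cast (2). Unanimous means all 2, so 2 affirmative votes are needed; 2 voted in favor. Satisfied. (Moot — without a quorum no business can be validly transacted.)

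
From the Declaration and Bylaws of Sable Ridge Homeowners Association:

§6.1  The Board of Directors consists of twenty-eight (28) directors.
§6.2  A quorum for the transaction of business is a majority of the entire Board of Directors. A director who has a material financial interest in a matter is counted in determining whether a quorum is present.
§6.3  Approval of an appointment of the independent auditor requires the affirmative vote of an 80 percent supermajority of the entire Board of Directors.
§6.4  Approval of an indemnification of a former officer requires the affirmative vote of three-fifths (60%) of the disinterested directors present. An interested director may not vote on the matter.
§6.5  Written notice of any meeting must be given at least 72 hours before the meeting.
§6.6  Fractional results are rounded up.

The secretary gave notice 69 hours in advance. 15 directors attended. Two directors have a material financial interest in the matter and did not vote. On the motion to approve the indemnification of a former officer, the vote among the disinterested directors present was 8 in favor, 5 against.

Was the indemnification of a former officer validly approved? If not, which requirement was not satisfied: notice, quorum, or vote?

Invalid — notice requirement not satisfied.

Notice: 69 hours given; 72 required (69 < 72). Not satisfied.
Quorum: 15 present (interested directors count toward quorum); quorum is 15. Satisfied.
Vote: the indemnification of a former officer requires three-fifths of the disinterested directors present (15 − 2 = 13). 3/5 of 13 = 7.80, rounded up to 8, so 8 affirmative votes are needed; 8 voted in favor. Satisfied.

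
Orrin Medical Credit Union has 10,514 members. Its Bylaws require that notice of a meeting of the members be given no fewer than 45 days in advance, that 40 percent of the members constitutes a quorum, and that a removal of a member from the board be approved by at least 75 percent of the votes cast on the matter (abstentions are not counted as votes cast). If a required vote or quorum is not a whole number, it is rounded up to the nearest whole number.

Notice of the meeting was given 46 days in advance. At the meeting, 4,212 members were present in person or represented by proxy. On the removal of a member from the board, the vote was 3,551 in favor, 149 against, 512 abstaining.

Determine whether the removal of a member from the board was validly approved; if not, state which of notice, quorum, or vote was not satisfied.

Notice: 46 days given; 45 required. Satisfied.
Quorum: 40% of 10,514 = 4,205.60, rounded up to 4,206; 4,212 present. Satisfied.
Vote: requires three-fourths of the votes cast (4,212 − 512 abstaining = 3,700); 3/4 of 3700 = 2775, so 2,775 needed; 3,551 in favor. Satisfied.

Valid — all requirements satisfied.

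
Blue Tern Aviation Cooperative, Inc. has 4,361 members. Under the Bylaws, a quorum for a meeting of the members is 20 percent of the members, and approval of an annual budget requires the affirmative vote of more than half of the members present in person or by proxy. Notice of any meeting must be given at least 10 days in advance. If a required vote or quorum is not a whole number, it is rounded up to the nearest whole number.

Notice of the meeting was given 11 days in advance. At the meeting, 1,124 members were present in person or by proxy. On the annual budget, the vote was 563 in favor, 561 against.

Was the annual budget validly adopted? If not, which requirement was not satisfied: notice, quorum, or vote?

Valid — all requirements satisfied.

Notice: 11 days given; 10 required. Satisfied.
Quorum: 20% of 4,361 = 872.20, rounded up to 873; 1,124 present. Satisfied.
Vote: requires a majority of those present (1,124); a majority of 1124 is 563, so 563 needed; 563 in favor. Satisfied.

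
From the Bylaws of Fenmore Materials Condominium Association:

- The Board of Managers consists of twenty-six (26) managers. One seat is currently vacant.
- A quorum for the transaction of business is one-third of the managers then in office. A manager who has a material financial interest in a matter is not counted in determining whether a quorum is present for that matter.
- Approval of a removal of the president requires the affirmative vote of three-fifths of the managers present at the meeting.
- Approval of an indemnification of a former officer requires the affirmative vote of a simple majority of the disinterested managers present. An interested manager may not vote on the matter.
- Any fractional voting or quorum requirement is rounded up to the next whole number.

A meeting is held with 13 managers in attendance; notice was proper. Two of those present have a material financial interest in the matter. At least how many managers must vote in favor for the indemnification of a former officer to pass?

The indemnification of a former officer requires a majority of the disinterested managers present (13 − 2 = 11).
A majority of 11 is 6.

6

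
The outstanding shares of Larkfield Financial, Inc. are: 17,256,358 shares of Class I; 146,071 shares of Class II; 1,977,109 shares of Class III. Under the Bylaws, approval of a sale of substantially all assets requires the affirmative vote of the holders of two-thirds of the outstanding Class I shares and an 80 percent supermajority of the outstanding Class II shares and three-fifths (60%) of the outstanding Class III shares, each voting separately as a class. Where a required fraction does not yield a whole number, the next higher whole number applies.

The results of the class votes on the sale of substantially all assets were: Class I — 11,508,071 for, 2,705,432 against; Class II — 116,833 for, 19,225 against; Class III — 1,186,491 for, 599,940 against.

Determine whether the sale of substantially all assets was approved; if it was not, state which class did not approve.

Class I: 2/3 of 17256358 = 11504238.67, rounded up to 11504239; 11,504,239 required, 11,508,071 in favor — approved.
Class II: 4/5 of 146071 = 116856.80, rounded up to 116857; 116,857 required, 116,833 in favor — not approved.
Class III: 3/5 of 1977109 = 1186265.40, rounded up to 1186266; 1,186,266 required, 1,186,491 in favor — approved.

Not approved — the Class II shares did not give the required vote.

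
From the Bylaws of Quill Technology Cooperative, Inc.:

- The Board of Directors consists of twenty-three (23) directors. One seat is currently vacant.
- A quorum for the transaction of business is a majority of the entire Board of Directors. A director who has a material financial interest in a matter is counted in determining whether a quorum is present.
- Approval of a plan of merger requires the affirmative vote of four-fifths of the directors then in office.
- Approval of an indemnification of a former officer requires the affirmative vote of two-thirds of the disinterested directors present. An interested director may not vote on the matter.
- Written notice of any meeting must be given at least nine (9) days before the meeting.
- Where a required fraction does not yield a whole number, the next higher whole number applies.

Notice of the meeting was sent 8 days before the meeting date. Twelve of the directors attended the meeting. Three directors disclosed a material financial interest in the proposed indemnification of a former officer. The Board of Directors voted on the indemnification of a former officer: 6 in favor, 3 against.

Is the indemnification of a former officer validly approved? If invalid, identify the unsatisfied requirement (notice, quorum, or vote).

Notice: 8 days given; 9 required (8 < 9). Not satisfied.
Quorum: 12 present (interested directors count toward quorum); quorum is 12. Satisfied.
Vote: the indemnification of a former officer requires two-thirds of the disinterested directors present (12 − 3 = 9). 2/3 of 9 = 6, so 6 affirmative votes are needed; 6 voted in favor. Satisfied.

Invalid — notice requirement not satisfied.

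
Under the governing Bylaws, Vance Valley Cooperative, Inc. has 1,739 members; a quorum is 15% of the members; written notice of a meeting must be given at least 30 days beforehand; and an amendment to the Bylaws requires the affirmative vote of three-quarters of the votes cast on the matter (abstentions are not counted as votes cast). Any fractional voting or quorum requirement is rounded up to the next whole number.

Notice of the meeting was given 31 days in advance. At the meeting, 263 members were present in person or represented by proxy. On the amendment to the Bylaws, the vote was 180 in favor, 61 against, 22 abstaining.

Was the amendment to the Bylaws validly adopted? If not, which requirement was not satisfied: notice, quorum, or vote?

Invalid — vote requirement not satisfied.

Notice: 31 days given; 30 required. Satisfied.
Quorum: 15% of 1,739 = 260.85, rounded up to 261; 263 present. Satisfied.
Vote: requires three-fourths of the votes cast (263 − 22 abstaining = 241); 3/4 of 241 = 180.75, rounded up to 181, so 181 needed; 180 in favor. Not satisfied.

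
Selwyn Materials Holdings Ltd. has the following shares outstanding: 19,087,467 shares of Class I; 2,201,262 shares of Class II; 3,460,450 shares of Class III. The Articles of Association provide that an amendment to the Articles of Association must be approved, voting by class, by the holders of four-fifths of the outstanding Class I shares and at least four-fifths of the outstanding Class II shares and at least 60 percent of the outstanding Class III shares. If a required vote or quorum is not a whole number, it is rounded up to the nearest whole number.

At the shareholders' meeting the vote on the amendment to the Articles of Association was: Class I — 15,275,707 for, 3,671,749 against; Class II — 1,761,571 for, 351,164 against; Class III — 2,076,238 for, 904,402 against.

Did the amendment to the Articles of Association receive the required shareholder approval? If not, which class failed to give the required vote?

Not approved — the Class III shares did not give the required vote.

Class I: 4/5 of 19087467 = 15269973.60, rounded up to 15269974; 15,269,974 required, 15,275,707 in favor — approved.
Class II: 4/5 of 2201262 = 1761009.60, rounded up to 1761010; 1,761,010 required, 1,761,571 in favor — approved.
Class III: 3/5 of 3460450 = 2076270; 2,076,270 required, 2,076,238 in favor — not approved.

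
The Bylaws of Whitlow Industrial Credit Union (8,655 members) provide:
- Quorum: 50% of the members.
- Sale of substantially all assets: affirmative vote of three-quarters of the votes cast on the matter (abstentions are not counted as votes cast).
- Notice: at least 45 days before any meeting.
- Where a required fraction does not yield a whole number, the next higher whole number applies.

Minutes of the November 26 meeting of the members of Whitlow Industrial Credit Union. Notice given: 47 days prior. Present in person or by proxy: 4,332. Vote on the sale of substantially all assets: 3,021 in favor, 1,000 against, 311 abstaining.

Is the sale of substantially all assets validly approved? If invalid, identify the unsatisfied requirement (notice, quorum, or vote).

Valid — all requirements satisfied.

Notice: 47 days given; 45 required. Satisfied.
Quorum: 50% of 8,655 = 4,327.50, rounded up to 4,328; 4,332 present. Satisfied.
Vote: requires three-fourths of the votes cast (4,332 − 311 abstaining = 4,021); 3/4 of 4021 = 3015.75, rounded up to 3016, so 3,016 needed; 3,021 in favor. Satisfied.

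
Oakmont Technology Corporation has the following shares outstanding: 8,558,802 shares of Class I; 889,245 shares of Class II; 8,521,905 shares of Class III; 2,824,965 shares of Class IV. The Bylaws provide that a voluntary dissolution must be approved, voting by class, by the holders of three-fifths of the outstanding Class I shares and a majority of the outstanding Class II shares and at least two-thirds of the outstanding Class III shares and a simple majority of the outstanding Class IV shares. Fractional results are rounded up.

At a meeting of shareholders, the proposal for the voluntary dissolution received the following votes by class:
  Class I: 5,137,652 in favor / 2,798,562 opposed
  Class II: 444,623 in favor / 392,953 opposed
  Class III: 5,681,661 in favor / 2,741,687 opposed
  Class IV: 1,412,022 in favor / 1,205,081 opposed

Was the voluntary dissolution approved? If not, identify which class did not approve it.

Class I: 3/5 of 8558802 = 5135281.20, rounded up to 5135282; 5,135,282 required, 5,137,652 in favor — approved.
Class II: a majority of 889245 is 444623; 444,623 required, 444,623 in favor — approved.
Class III: 2/3 of 8521905 = 5681270; 5,681,270 required, 5,681,661 in favor — approved.
Class IV: a majority of 2824965 is 1412483; 1,412,483 required, 1,412,022 in favor — not approved.

Not approved — the Class IV shares did not give the required vote.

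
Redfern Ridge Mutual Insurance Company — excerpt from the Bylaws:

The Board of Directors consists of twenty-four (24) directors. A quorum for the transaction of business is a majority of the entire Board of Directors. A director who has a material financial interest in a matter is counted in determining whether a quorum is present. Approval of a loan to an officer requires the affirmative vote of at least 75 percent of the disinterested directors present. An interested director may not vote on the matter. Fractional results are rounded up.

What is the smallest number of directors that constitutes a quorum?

13

A majority of 24 is 13.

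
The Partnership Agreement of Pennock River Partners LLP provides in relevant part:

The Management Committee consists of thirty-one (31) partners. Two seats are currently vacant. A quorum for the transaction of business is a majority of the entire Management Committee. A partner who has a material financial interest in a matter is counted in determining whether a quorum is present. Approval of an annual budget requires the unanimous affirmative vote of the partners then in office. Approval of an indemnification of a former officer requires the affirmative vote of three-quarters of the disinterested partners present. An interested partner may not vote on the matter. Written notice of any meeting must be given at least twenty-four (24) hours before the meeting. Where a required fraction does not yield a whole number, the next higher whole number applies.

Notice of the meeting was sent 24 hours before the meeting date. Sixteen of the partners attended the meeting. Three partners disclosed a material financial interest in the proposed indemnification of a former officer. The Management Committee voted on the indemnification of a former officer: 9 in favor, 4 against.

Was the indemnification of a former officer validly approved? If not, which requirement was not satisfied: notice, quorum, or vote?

Invalid — vote requirement not satisfied.

Notice: 24 hours given; 24 required (24 ≥ 24). Satisfied.
Quorum: 16 present (interested partners count toward quorum); quorum is 16. Satisfied.
Vote: the indemnification of a former officer requires three-fourths of the disinterested partners present (16 − 3 = 13). 3/4 of 13 = 9.75, rounded up to 10, so 10 affirmative votes are needed; 9 voted in favor. Not satisfied.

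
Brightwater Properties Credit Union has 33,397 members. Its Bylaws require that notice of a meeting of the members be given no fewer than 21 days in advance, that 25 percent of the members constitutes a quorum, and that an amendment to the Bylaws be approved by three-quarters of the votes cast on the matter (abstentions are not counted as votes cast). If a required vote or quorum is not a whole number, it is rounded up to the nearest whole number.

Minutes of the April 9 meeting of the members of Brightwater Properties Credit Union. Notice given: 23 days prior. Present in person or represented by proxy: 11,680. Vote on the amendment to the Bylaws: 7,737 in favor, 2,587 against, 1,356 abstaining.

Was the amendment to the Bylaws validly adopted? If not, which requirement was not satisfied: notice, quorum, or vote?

Invalid — vote requirement not satisfied.

Notice: 23 days given; 21 required. Satisfied.
Quorum: 25% of 33,397 = 8,349.25, rounded up to 8,350; 11,680 present. Satisfied.
Vote: requires three-fourths of the votes cast (11,680 − 1,356 abstaining = 10,324); 3/4 of 10324 = 7743, so 7,743 needed; 7,737 in favor. Not satisfied.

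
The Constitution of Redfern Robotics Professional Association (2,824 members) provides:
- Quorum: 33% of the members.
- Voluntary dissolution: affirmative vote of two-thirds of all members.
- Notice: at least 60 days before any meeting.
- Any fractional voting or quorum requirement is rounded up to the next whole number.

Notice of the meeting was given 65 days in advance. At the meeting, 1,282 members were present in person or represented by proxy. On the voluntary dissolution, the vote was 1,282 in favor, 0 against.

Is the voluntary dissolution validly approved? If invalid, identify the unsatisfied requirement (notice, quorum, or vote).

Invalid — vote requirement not satisfied.

Notice: 65 days given; 60 required. Satisfied.
Quorum: 33% of 2,824 = 931.92, rounded up to 932; 1,282 present. Satisfied.
Vote: requires two-thirds of all members (2,824); 2/3 of 2824 = 1882.67, rounded up to 1883, so 1,883 needed; 1,282 in favor. Not satisfied.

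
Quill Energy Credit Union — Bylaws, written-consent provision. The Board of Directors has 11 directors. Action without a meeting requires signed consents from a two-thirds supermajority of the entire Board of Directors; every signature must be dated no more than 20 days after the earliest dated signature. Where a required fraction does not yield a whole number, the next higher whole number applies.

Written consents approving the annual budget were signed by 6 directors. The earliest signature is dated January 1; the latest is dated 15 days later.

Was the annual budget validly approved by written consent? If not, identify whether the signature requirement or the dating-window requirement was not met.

Not effective — insufficient signatures.

Signatures required: a two-thirds supermajority of 11 — 2/3 of 11 = 7.33, rounded up to 8, so 8 needed; 6 signed. Insufficient.
Dating window: the latest signature is 15 days after the earliest; the limit is 20 days. Within the window.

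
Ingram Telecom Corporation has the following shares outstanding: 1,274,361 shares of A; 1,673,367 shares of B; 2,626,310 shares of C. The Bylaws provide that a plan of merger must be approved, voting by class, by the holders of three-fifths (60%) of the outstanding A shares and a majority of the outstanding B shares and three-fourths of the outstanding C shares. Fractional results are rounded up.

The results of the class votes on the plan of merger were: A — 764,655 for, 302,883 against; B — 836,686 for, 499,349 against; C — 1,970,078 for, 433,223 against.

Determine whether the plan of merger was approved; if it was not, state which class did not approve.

Approved — every class gave the required vote.

A: 3/5 of 1274361 = 764616.60, rounded up to 764617; 764,617 required, 764,655 in favor — approved.
B: a majority of 1673367 is 836684; 836,684 required, 836,686 in favor — approved.
C: 3/4 of 2626310 = 1969732.50, rounded up to 1969733; 1,969,733 required, 1,970,078 in favor — approved.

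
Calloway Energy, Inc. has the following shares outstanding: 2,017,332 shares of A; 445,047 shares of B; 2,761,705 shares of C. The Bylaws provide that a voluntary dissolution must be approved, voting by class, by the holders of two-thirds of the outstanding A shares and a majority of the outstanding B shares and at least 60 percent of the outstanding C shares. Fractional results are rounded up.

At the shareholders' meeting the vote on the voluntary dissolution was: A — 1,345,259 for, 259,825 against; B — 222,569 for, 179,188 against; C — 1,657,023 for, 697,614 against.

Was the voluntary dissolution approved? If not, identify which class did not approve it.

Approved — every class gave the required vote.

A: 2/3 of 2017332 = 1344888; 1,344,888 required, 1,345,259 in favor — approved.
B: a majority of 445047 is 222524; 222,524 required, 222,569 in favor — approved.
C: 3/5 of 2761705 = 1657023; 1,657,023 required, 1,657,023 in favor — approved.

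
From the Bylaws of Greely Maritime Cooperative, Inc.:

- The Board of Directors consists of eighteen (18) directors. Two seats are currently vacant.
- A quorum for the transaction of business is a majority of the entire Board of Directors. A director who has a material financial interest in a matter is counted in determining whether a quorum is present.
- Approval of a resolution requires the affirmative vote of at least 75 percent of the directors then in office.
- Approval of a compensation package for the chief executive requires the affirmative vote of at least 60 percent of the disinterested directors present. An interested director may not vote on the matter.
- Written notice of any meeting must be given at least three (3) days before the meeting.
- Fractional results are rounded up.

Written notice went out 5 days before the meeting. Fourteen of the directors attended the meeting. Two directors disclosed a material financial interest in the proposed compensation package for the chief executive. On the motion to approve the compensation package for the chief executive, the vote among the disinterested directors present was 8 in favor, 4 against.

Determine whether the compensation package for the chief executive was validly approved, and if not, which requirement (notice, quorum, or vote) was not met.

Notice: 5 days given; 3 required (5 ≥ 3). Satisfied.
Quorum: 14 present (interested directors count toward quorum); quorum is 10. Satisfied.
Vote: the compensation package for the chief executive requires three-fifths of the disinterested directors present (14 − 2 = 12). 3/5 of 12 = 7.20, rounded up to 8, so 8 affirmative votes are needed; 8 voted in favor. Satisfied.

Valid — all requirements satisfied.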